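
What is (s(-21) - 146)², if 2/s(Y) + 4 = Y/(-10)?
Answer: 7806436/361 ≈ 21624.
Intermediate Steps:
s(Y) = 2/(-4 - Y/10) (s(Y) = 2/(-4 + Y/(-10)) = 2/(-4 + Y*(-⅒)) = 2/(-4 - Y/10))
(s(-21) - 146)² = (-20/(40 - 21) - 146)² = (-20/19 - 146)² = (-2794/19)² = 7806436/361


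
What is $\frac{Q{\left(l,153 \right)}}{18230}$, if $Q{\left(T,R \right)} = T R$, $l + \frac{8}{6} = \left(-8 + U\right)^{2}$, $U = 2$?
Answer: $\frac{2652}{9115} \approx 0.29095$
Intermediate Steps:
$l = \frac{104}{3}$ ($l = - \frac{4}{3} + \left(-8 + 2\right)^{2} = - \frac{4}{3} + \left(-6\right)^{2} = - \frac{4}{3} + 36 = \frac{104}{3} \approx 34.667$)
$Q{\left(T,R \right)} = R T$
$\frac{Q{\left(l,153 \right)}}{18230} = \frac{153 \cdot \frac{104}{3}}{18230} = 5304 \cdot \frac{1}{18230} = \frac{2652}{9115}$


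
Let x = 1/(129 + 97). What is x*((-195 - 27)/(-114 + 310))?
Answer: -111/22148 ≈ -0.0050117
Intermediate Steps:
x = 1/226 ≈ 0.0044248
x*((-195 - 27)/(-114 + 310)) = ((-195 - 27)/(-114 + 310))/226 = (-222/196)/226 = (-222*1/196)/226 = (1/226)*(-111/98) = -111/22148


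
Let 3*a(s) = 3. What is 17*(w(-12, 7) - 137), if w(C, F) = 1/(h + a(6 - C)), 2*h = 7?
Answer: -20927/9 ≈ -2325.2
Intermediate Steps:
h = 7/2 (h = (½)*7 = 7/2 ≈ 3.5000)
a(s) = 1 (a(s) = (⅓)*3 = 1)
w(C, F) = 2/9 (w(C, F) = 1/(7/2 + 1) = 1/(9/2) = 2/9)
17*(w(-12, 7) - 137) = 17*(2/9 - 137) = 17*(-1231/9) = -20927/9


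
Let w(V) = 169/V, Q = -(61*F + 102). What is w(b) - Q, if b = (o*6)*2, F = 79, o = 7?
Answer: 413533/84 ≈ 4923.0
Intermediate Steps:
b = 84 (b = (7*6)*2 = 42*2 = 84)
Q = -4921 (Q = -(61*79 + 102) = -(4819 + 102) = -1*4921 = -4921)
w(b) - Q = 169/84 - 1*(-4921) = 169*(1/84) + 4921 = 169/84 + 4921 = 413533/84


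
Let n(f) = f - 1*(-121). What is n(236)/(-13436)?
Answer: -357/13436 ≈ -0.026570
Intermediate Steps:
n(f) = 121 + f (n(f) = f + 121 = 121 + f)
n(236)/(-13436) = (121 + 236)/(-13436) = 357*(-1/13436) = -357/13436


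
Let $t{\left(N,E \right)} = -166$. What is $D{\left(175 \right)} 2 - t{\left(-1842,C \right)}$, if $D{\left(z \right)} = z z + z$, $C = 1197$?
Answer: $61766$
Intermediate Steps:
$D{\left(z \right)} = z + z^{2}$ ($D{\left(z \right)} = z^{2} + z = z + z^{2}$)
$D{\left(175 \right)} 2 - t{\left(-1842,C \right)} = 175 \left(1 + 175\right) 2 - -166 = 175 \cdot 176 \cdot 2 + 166 = 30800 \cdot 2 + 166 = 61600 + 166 = 61766$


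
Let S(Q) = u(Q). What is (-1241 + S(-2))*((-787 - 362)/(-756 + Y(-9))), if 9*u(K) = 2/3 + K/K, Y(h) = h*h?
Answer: -12831266/6075 ≈ -2112.1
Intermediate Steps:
Y(h) = h²
u(K) = 5/27 (u(K) = (2/3 + K/K)/9 = (2*(⅓) + 1)/9 = (⅔ + 1)/9 = (⅑)*(5/3) = 5/27)
S(Q) = 5/27
(-1241 + S(-2))*((-787 - 362)/(-756 + Y(-9))) = (-1241 + 5/27)*((-787 - 362)/(-756 + (-9)²)) = -(-12831266)/(9*(-756 + 81)) = -(-12831266)/(9*(-675)) = -(-12831266)*(-1)/(9*675) = -33502/27*383/225 = -12831266/6075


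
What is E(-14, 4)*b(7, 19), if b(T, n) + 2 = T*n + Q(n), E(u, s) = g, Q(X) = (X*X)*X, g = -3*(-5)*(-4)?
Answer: -419400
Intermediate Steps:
g = -60 (g = 15*(-4) = -60)
Q(X) = X³ (Q(X) = X²*X = X³)
E(u, s) = -60
b(T, n) = -2 + n³ + T*n (b(T, n) = -2 + (T*n + n³) = -2 + (n³ + T*n) = -2 + n³ + T*n)
E(-14, 4)*b(7, 19) = -60*(-2 + 19³ + 7*19) = -60*(-2 + 6859 + 133) = -60*6990 = -419400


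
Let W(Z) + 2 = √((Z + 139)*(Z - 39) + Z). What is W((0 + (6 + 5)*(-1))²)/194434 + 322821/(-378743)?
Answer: -31384067900/36820258231 + √21441/194434 ≈ -0.85161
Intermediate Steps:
W(Z) = -2 + √(Z + (-39 + Z)*(139 + Z)) (W(Z) = -2 + √((Z + 139)*(Z - 39) + Z) = -2 + √((139 + Z)*(-39 + Z) + Z) = -2 + √((-39 + Z)*(139 + Z) + Z) = -2 + √(Z + (-39 + Z)*(139 + Z)))
W((0 + (6 + 5)*(-1))²)/194434 + 322821/(-378743) = (-2 + √(-5421 + ((0 + (6 + 5)*(-1))²)² + 101*(0 + (6 + 5)*(-1))²))/194434 + 322821/(-378743) = (-2 + √(-5421 + ((0 + 11*(-1))²)² + 101*(0 + 11*(-1))²))*(1/194434) + 322821*(-1/378743) = (-2 + √(-5421 + ((0 - 11)²)² + 101*(0 - 11)²))*(1/194434) - 322821/378743 = (-2 + √(-5421 + ((-11)²)² + 101*(-11)²))*(1/194434) - 322821/378743 = (-2 + √(-5421 + 121² + 101*121))*(1/194434) - 322821/378743 = (-2 + √(-5421 + 14641 + 12221))*(1/194434) - 322821/378743 = (-2 + √21441)*(1/194434) - 322821/378743 = (-1/97217 + √21441/194434) - 322821/378743 = -31384067900/36820258231 + √21441/194434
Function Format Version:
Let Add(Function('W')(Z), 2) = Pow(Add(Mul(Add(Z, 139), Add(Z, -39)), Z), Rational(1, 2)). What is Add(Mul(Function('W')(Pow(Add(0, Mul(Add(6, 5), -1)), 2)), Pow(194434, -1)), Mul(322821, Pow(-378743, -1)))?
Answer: Add(Rational(-31384067900, 36820258231), Mul(Rational(1, 194434), Pow(21441, Rational(1, 2)))) ≈ -0.85161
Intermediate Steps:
Function('W')(Z) = Add(-2, Pow(Add(Z, Mul(Add(-39, Z), Add(139, Z))), Rational(1, 2))) (Function('W')(Z) = Add(-2, Pow(Add(Mul(Add(Z, 139), Add(Z, -39)), Z), Rational(1, 2))) = Add(-2, Pow(Add(Mul(Add(139, Z), Add(-39, Z)), Z), Rational(1, 2))) = Add(-2, Pow(Add(Mul(Add(-39, Z), Add(139, Z)), Z), Rational(1, 2))) = Add(-2, Pow(Add(Z, Mul(Add(-39, Z), Add(139, Z))), Rational(1, 2))))
Add(Mul(Function('W')(Pow(Add(0, Mul(Add(6, 5), -1)), 2)), Pow(194434, -1)), Mul(322821, Pow(-378743, -1))) = Add(Mul(Add(-2, Pow(Add(-5421, Pow(Pow(Add(0, Mul(Add(6, 5), -1)), 2), 2), Mul(101, Pow(Add(0, Mul(Add(6, 5), -1)), 2))), Rational(1, 2))), Pow(194434, -1)), Mul(322821, Pow(-378743, -1))) = Add(Mul(Add(-2, Pow(Add(-5421, Pow(Pow(Add(0, Mul(11, -1)), 2), 2), Mul(101, Pow(Add(0, Mul(11, -1)), 2))), Rational(1, 2))), Rational(1, 194434)), Mul(322821, Rational(-1, 378743))) = Add(Mul(Add(-2, Pow(Add(-5421, Pow(Pow(Add(0, -11), 2), 2), Mul(101, Pow(Add(0, -11), 2))), Rational(1, 2))), Rational(1, 194434)), Rational(-322821, 378743)) = Add(Mul(Add(-2, Pow(Add(-5421, Pow(Pow(-11, 2), 2), Mul(101, Pow(-11, 2))), Rational(1, 2))), Rational(1, 194434)), Rational(-322821, 378743)) = Add(Mul(Add(-2, Pow(Add(-5421, Pow(121, 2), Mul(101, 121)), Rational(1, 2))), Rational(1, 194434)), Rational(-322821, 378743)) = Add(Mul(Add(-2, Pow(Add(-5421, 14641, 12221), Rational(1, 2))), Rational(1, 194434)), Rational(-322821, 378743)) = Add(Mul(Add(-2, Pow(21441, Rational(1, 2))), Rational(1, 194434)), Rational(-322821, 378743)) = Add(Add(Rational(-1, 97217), Mul(Rational(1, 194434), Pow(21441, Rational(1, 2)))), Rational(-322821, 378743)) = Add(Rational(-31384067900, 36820258231), Mul(Rational(1, 194434), Pow(21441, Rational(1, 2))))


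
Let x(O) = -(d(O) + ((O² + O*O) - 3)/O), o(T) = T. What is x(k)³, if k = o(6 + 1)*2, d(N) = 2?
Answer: -72511713/2744 ≈ -26426.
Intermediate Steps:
k = 14 (k = (6 + 1)*2 = 7*2 = 14)
x(O) = -2 - (-3 + 2*O²)/O (x(O) = -(2 + ((O² + O*O) - 3)/O) = -(2 + ((O² + O²) - 3)/O) = -(2 + (2*O² - 3)/O) = -(2 + (-3 + 2*O²)/O) = -2 - (-3 + 2*O²)/O)
x(k)³ = (-2 - 2*14 + 3/14)³ = (-2 - 28 + 3*(1/14))³ = (-2 - 28 + 3/14)³ = (-417/14)³ = -72511713/2744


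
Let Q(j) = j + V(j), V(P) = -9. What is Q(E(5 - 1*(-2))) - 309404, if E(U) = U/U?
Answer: -309412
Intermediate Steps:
E(U) = 1
Q(j) = -9 + j (Q(j) = j - 9 = -9 + j)
Q(E(5 - 1*(-2))) - 309404 = (-9 + 1) - 309404 = -8 - 309404 = -309412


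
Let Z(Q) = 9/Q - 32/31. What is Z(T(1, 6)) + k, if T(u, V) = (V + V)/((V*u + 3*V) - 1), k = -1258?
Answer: -153981/124 ≈ -1241.8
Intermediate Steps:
T(u, V) = 2*V/(-1 + 3*V + V*u) (T(u, V) = (2*V)/((3*V + V*u) - 1) = (2*V)/(-1 + 3*V + V*u) = 2*V/(-1 + 3*V + V*u))
Z(Q) = -32/31 + 9/Q (Z(Q) = 9/Q - 32*1/31 = 9/Q - 32/31 = -32/31 + 9/Q)
Z(T(1, 6)) + k = (-32/31 + 9/((2*6/(-1 + 3*6 + 6*1)))) - 1258 = (-32/31 + 9/((2*6/(-1 + 18 + 6)))) - 1258 = (-32/31 + 9/((2*6/23))) - 1258 = (-32/31 + 9/((2*6*(1/23)))) - 1258 = (-32/31 + 9/(12/23)) - 1258 = (-32/31 + 9*(23/12)) - 1258 = (-32/31 + 69/4) - 1258 = 2011/124 - 1258 = -153981/124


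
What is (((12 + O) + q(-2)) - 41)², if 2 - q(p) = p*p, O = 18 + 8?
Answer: 25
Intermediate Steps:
O = 26
q(p) = 2 - p² (q(p) = 2 - p*p = 2 - p²)
(((12 + O) + q(-2)) - 41)² = (((12 + 26) + (2 - 1*(-2)²)) - 41)² = ((38 + (2 - 1*4)) - 41)² = ((38 + (2 - 4)) - 41)² = ((38 - 2) - 41)² = (36 - 41)² = (-5)² = 25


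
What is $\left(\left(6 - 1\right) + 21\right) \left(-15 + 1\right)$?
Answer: $-364$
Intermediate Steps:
$\left(\left(6 - 1\right) + 21\right) \left(-15 + 1\right) = \left(5 + 21\right) \left(-14\right) = 26 \left(-14\right) = -364$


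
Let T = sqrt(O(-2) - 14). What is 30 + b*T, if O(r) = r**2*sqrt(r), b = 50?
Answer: 30 + 50*sqrt(-14 + 4*I*sqrt(2)) ≈ 67.075 + 190.72*I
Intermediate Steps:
O(r) = r**(5/2)
T = sqrt(-14 + 4*I*sqrt(2)) (T = sqrt((-2)**(5/2) - 14) = sqrt(4*I*sqrt(2) - 14) = sqrt(-14 + 4*I*sqrt(2)) ≈ 0.74151 + 3.8144*I)
30 + b*T = 30 + 50*sqrt(-14 + 4*I*sqrt(2))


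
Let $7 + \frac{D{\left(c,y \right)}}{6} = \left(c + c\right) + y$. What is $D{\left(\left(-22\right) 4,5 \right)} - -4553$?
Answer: $3485$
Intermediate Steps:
$D{\left(c,y \right)} = -42 + 6 y + 12 c$ ($D{\left(c,y \right)} = -42 + 6 \left(\left(c + c\right) + y\right) = -42 + 6 \left(2 c + y\right) = -42 + 6 \left(y + 2 c\right) = -42 + \left(6 y + 12 c\right) = -42 + 6 y + 12 c$)
$D{\left(\left(-22\right) 4,5 \right)} - -4553 = \left(-42 + 6 \cdot 5 + 12 \left(\left(-22\right) 4\right)\right) - -4553 = \left(-42 + 30 + 12 \left(-88\right)\right) + 4553 = \left(-42 + 30 - 1056\right) + 4553 = -1068 + 4553 = 3485$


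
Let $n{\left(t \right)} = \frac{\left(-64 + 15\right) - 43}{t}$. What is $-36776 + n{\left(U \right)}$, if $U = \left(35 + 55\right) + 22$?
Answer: $- \frac{1029751}{28} \approx -36777.0$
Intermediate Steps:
$U = 112$ ($U = 90 + 22 = 112$)
$n{\left(t \right)} = - \frac{92}{t}$ ($n{\left(t \right)} = \frac{-49 - 43}{t} = - \frac{92}{t}$)
$-36776 + n{\left(U \right)} = -36776 - \frac{92}{112} = -36776 - \frac{23}{28} = - \frac{1029751}{28}$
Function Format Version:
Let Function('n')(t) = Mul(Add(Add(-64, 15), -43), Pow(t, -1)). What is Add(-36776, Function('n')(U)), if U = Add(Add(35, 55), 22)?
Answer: Rational(-1029751, 28) ≈ -36777.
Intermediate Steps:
U = 112 (U = Add(90, 22) = 112)
Function('n')(t) = Mul(-92, Pow(t, -1)) (Function('n')(t) = Mul(Add(-49, -43), Pow(t, -1)) = Mul(-92, Pow(t, -1)))
Add(-36776, Function('n')(U)) = Add(-36776, Mul(-92, Pow(112, -1))) = Add(-36776, Mul(-92, Rational(1, 112))) = Add(-36776, Rational(-23, 28)) = Rational(-1029751, 28)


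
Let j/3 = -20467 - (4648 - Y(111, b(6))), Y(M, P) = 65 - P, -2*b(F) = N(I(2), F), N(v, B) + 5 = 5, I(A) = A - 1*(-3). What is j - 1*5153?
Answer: -80303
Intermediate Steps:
I(A) = 3 + A (I(A) = A + 3 = 3 + A)
N(v, B) = 0 (N(v, B) = -5 + 5 = 0)
b(F) = 0 (b(F) = -1/2*0 = 0)
j = -75150 (j = 3*(-20467 - (4648 - (65 - 1*0))) = 3*(-20467 - (4648 - (65 + 0))) = 3*(-20467 - (4648 - 1*65)) = 3*(-20467 - (4648 - 65)) = 3*(-20467 - 1*4583) = 3*(-20467 - 4583) = 3*(-25050) = -75150)
j - 1*5153 = -75150 - 1*5153 = -75150 - 5153 = -80303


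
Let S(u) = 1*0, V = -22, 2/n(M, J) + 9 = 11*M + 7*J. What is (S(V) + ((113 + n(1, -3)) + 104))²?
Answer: 16982641/361 ≈ 47043.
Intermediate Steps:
n(M, J) = 2/(-9 + 7*J + 11*M) (n(M, J) = 2/(-9 + (11*M + 7*J)) = 2/(-9 + (7*J + 11*M)) = 2/(-9 + 7*J + 11*M))
S(u) = 0
(S(V) + ((113 + n(1, -3)) + 104))² = (0 + ((113 + 2/(-9 + 7*(-3) + 11*1)) + 104))² = (0 + ((113 + 2/(-9 - 21 + 11)) + 104))² = (0 + ((113 + 2/(-19)) + 104))² = (0 + ((113 + 2*(-1/19)) + 104))² = (0 + ((113 - 2/19) + 104))² = (0 + (2145/19 + 104))² = (0 + 4121/19)² = (4121/19)² = 16982641/361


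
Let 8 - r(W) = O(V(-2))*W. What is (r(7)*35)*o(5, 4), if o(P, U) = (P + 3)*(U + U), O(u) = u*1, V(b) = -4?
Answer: 80640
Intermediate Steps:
O(u) = u
r(W) = 8 + 4*W (r(W) = 8 - (-4)*W = 8 + 4*W)
o(P, U) = 2*U*(3 + P) (o(P, U) = (3 + P)*(2*U) = 2*U*(3 + P))
(r(7)*35)*o(5, 4) = ((8 + 4*7)*35)*(2*4*(3 + 5)) = ((8 + 28)*35)*(2*4*8) = (36*35)*64 = 1260*64 = 80640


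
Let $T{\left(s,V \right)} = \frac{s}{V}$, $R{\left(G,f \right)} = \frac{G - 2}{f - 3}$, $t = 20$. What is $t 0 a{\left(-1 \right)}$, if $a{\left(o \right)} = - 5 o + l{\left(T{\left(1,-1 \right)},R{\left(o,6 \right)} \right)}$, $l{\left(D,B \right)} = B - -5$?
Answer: $0$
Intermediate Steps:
$R{\left(G,f \right)} = \frac{-2 + G}{-3 + f}$
$l{\left(D,B \right)} = 5 + B$ ($l{\left(D,B \right)} = B + 5 = 5 + B$)
$a{\left(o \right)} = \frac{13}{3} - \frac{14 o}{3}$ ($a{\left(o \right)} = - 5 o + \left(5 + \frac{-2 + o}{-3 + 6}\right) = - 5 o + \left(5 + \frac{-2 + o}{3}\right) = - 5 o + \left(5 + \left(- \frac{2}{3} + \frac{o}{3}\right)\right) = - 5 o + \left(\frac{13}{3} + \frac{o}{3}\right) = \frac{13}{3} - \frac{14 o}{3}$)
$t 0 a{\left(-1 \right)} = 20 \cdot 0 \left(\frac{13}{3} - - \frac{14}{3}\right) = 0 \left(\frac{13}{3} + \frac{14}{3}\right) = 0 \cdot 9 = 0$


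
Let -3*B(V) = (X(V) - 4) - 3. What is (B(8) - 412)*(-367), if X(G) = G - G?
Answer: 451043/3 ≈ 1.5035e+5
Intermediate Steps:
X(G) = 0
B(V) = 7/3 (B(V) = -((0 - 4) - 3)/3 = -(-4 - 3)/3 = -⅓*(-7) = 7/3)
(B(8) - 412)*(-367) = (7/3 - 412)*(-367) = -1229/3*(-367) = 451043/3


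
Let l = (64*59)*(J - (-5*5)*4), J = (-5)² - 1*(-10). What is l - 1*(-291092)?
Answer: 800852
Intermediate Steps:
J = 35 (J = 25 + 10 = 35)
l = 509760 (l = (64*59)*(35 - (-5*5)*4) = 3776*(35 - (-25)*4) = 3776*(35 - 1*(-100)) = 3776*(35 + 100) = 3776*135 = 509760)
l - 1*(-291092) = 509760 - 1*(-291092) = 509760 + 291092 = 800852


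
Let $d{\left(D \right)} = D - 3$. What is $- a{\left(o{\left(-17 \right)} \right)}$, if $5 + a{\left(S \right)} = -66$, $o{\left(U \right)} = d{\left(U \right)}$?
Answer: $71$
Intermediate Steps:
$d{\left(D \right)} = -3 + D$
$o{\left(U \right)} = -3 + U$
$a{\left(S \right)} = -71$ ($a{\left(S \right)} = -5 - 66 = -71$)
$- a{\left(o{\left(-17 \right)} \right)} = \left(-1\right) \left(-71\right) = 71$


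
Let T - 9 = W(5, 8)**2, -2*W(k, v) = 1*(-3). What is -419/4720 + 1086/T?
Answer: 273131/2832 ≈ 96.445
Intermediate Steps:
W(k, v) = 3/2 (W(k, v) = -(-3)/2 = -1/2*(-3) = 3/2)
T = 45/4 (T = 9 + (3/2)**2 = 9 + 9/4 = 45/4 ≈ 11.250)
-419/4720 + 1086/T = -419/4720 + 1086/(45/4) = -419*1/4720 + 1086*(4/45) = -419/4720 + 1448/15 = 273131/2832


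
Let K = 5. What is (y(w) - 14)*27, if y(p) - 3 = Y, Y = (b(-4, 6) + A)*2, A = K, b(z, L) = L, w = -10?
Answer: 297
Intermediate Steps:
A = 5
Y = 22 (Y = (6 + 5)*2 = 11*2 = 22)
y(p) = 25 (y(p) = 3 + 22 = 25)
(y(w) - 14)*27 = (25 - 14)*27 = 11*27 = 297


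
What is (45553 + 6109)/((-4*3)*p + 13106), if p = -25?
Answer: 25831/6703 ≈ 3.8536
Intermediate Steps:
(45553 + 6109)/((-4*3)*p + 13106) = (45553 + 6109)/(-4*3*(-25) + 13106) = 51662/(-12*(-25) + 13106) = 51662/(300 + 13106) = 51662/13406 = 51662*(1/13406) = 25831/6703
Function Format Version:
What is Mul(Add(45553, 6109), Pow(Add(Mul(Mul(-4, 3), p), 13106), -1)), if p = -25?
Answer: Rational(25831, 6703) ≈ 3.8536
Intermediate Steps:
Mul(Add(45553, 6109), Pow(Add(Mul(Mul(-4, 3), p), 13106), -1)) = Mul(Add(45553, 6109), Pow(Add(Mul(Mul(-4, 3), -25), 13106), -1)) = Mul(51662, Pow(Add(Mul(-12, -25), 13106), -1)) = Mul(51662, Pow(Add(300, 13106), -1)) = Mul(51662, Pow(13406, -1)) = Mul(51662, Rational(1, 13406)) = Rational(25831, 6703)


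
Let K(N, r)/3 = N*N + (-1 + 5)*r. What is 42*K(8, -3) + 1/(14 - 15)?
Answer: 6551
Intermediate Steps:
K(N, r) = 3*N² + 12*r (K(N, r) = 3*(N*N + (-1 + 5)*r) = 3*(N² + 4*r) = 3*N² + 12*r)
42*K(8, -3) + 1/(14 - 15) = 42*(3*8² + 12*(-3)) + 1/(14 - 15) = 42*(3*64 - 36) + 1/(-1) = 42*(192 - 36) - 1 = 42*156 - 1 = 6552 - 1 = 6551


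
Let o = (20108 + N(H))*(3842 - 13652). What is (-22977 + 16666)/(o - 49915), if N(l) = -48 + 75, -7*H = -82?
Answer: 6311/197574265 ≈ 3.1942e-5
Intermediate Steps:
H = 82/7 (H = -1/7*(-82) = 82/7 ≈ 11.714)
N(l) = 27
o = -197524350 (o = (20108 + 27)*(3842 - 13652) = 20135*(-9810) = -197524350)
(-22977 + 16666)/(o - 49915) = (-22977 + 16666)/(-197524350 - 49915) = -6311/(-197574265) = -6311*(-1/197574265) = 6311/197574265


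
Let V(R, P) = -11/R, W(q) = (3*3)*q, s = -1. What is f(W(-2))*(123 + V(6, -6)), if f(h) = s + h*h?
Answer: 234821/6 ≈ 39137.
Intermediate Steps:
W(q) = 9*q
f(h) = -1 + h² (f(h) = -1 + h*h = -1 + h²)
f(W(-2))*(123 + V(6, -6)) = (-1 + (9*(-2))²)*(123 - 11/6) = (-1 + (-18)²)*(123 - 11*⅙) = (-1 + 324)*(123 - 11/6) = 323*(727/6) = 234821/6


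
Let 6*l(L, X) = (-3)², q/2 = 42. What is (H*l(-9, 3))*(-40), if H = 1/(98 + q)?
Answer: -30/91 ≈ -0.32967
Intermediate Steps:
q = 84 (q = 2*42 = 84)
l(L, X) = 3/2 (l(L, X) = (⅙)*(-3)² = (⅙)*9 = 3/2)
H = 1/182 (H = 1/(98 + 84) = 1/182 ≈ 0.0054945)
(H*l(-9, 3))*(-40) = ((1/182)*(3/2))*(-40) = (3/364)*(-40) = -30/91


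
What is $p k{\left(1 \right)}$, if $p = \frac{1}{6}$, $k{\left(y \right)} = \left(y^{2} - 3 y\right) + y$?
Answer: $- \frac{1}{6} \approx -0.16667$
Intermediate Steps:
$k{\left(y \right)} = y^{2} - 2 y$
$p = \frac{1}{6} \approx 0.16667$
$p k{\left(1 \right)} = \frac{1 \left(-2 + 1\right)}{6} = \frac{1 \left(-1\right)}{6} = \frac{1}{6} \left(-1\right) = - \frac{1}{6}$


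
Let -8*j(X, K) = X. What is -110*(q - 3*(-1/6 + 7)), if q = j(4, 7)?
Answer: 2310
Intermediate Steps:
j(X, K) = -X/8
q = -½ (q = -⅛*4 = -½ ≈ -0.50000)
-110*(q - 3*(-1/6 + 7)) = -110*(-½ - 3*(-1/6 + 7)) = -110*(-½ - 3*(-1*⅙ + 7)) = -110*(-½ - 3*(-⅙ + 7)) = -110*(-½ - 3*41/6) = -110*(-½ - 41/2) = -110*(-21) = 2310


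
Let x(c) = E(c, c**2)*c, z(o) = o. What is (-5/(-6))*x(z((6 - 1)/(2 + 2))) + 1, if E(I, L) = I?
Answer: 221/96 ≈ 2.3021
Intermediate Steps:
x(c) = c**2 (x(c) = c*c = c**2)
(-5/(-6))*x(z((6 - 1)/(2 + 2))) + 1 = (-5/(-6))*((6 - 1)/(2 + 2))**2 + 1 = (-5*(-1/6))*(5/4)**2 + 1 = 5*(5*(1/4))**2/6 + 1 = 5*(5/4)**2/6 + 1 = (5/6)*(25/16) + 1 = 125/96 + 1 = 221/96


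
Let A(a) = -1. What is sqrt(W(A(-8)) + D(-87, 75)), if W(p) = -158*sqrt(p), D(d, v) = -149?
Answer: sqrt(-149 - 158*I) ≈ 5.8385 - 13.531*I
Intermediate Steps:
sqrt(W(A(-8)) + D(-87, 75)) = sqrt(-158*I - 149) = sqrt(-149 - 158*I)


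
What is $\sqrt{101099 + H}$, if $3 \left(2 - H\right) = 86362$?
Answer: $\frac{\sqrt{650823}}{3} \approx 268.91$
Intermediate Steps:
$H = - \frac{86356}{3}$ ($H = 2 - \frac{86362}{3} = - \frac{86356}{3} \approx -28785.0$)
$\sqrt{101099 + H} = \sqrt{101099 - \frac{86356}{3}} = \sqrt{\frac{216941}{3}} = \frac{\sqrt{650823}}{3}$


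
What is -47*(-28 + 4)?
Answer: 1128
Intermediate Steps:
-47*(-28 + 4) = -47*(-24) = 1128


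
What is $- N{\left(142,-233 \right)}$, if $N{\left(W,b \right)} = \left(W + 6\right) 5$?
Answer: $-740$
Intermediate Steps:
$N{\left(W,b \right)} = 30 + 5 W$ ($N{\left(W,b \right)} = \left(6 + W\right) 5 = 30 + 5 W$)
$- N{\left(142,-233 \right)} = - (30 + 5 \cdot 142) = - (30 + 710) = \left(-1\right) 740 = -740$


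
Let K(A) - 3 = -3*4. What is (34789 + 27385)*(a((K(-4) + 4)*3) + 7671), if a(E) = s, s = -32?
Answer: 474947186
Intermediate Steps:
K(A) = -9 (K(A) = 3 - 3*4 = 3 - 12 = -9)
a(E) = -32
(34789 + 27385)*(a((K(-4) + 4)*3) + 7671) = (34789 + 27385)*(-32 + 7671) = 62174*7639 = 474947186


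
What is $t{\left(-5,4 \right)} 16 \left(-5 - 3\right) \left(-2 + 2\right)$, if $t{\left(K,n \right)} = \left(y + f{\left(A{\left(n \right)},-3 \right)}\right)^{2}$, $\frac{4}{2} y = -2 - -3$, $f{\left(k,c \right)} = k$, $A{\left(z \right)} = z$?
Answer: $0$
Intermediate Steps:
$y = \frac{1}{2}$ ($y = \frac{-2 - -3}{2} = \frac{-2 + 3}{2} = \frac{1}{2} \cdot 1 = \frac{1}{2} \approx 0.5$)
$t{\left(K,n \right)} = \left(\frac{1}{2} + n\right)^{2}$
$t{\left(-5,4 \right)} 16 \left(-5 - 3\right) \left(-2 + 2\right) = \frac{\left(1 + 2 \cdot 4\right)^{2}}{4} \cdot 16 \left(-5 - 3\right) \left(-2 + 2\right) = \frac{\left(1 + 8\right)^{2}}{4} \cdot 16 \left(\left(-8\right) 0\right) = \frac{9^{2}}{4} \cdot 16 \cdot 0 = \frac{1}{4} \cdot 81 \cdot 16 \cdot 0 = \frac{81}{4} \cdot 16 \cdot 0 = 324 \cdot 0 = 0$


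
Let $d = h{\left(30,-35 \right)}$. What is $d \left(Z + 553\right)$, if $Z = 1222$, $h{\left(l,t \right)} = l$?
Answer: $53250$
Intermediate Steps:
$d = 30$
$d \left(Z + 553\right) = 30 \left(1222 + 553\right) = 30 \cdot 1775 = 53250$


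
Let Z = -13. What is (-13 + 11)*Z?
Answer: 26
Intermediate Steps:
(-13 + 11)*Z = (-13 + 11)*(-13) = -2*(-13) = 26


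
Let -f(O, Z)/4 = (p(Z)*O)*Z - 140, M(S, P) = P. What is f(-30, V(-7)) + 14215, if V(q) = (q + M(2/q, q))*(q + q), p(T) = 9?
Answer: 226455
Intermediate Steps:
V(q) = 4*q**2 (V(q) = (q + q)*(q + q) = (2*q)*(2*q) = 4*q**2)
f(O, Z) = 560 - 36*O*Z (f(O, Z) = -4*((9*O)*Z - 140) = -4*(9*O*Z - 140) = -4*(-140 + 9*O*Z) = 560 - 36*O*Z)
f(-30, V(-7)) + 14215 = (560 - 36*(-30)*4*(-7)**2) + 14215 = (560 - 36*(-30)*4*49) + 14215 = (560 - 36*(-30)*196) + 14215 = (560 + 211680) + 14215 = 212240 + 14215 = 226455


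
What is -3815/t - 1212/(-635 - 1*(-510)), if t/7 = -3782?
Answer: 4651909/472750 ≈ 9.8401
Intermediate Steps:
t = -26474 (t = 7*(-3782) = -26474)
-3815/t - 1212/(-635 - 1*(-510)) = -3815/(-26474) - 1212/(-635 - 1*(-510)) = -3815*(-1/26474) - 1212/(-635 + 510) = 545/3782 - 1212/(-125) = 545/3782 - 1212*(-1/125) = 545/3782 + 1212/125 = 4651909/472750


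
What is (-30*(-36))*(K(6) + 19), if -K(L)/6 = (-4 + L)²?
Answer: -5400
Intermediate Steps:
K(L) = -6*(-4 + L)²
(-30*(-36))*(K(6) + 19) = (-30*(-36))*(-6*(-4 + 6)² + 19) = 1080*(-6*2² + 19) = 1080*(-6*4 + 19) = 1080*(-24 + 19) = 1080*(-5) = -5400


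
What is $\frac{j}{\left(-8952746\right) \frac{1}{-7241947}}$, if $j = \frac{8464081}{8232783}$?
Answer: $\frac{61296426005707}{73706015072118} \approx 0.83163$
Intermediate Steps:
$j = \frac{8464081}{8232783}$ ($j = 8464081 \cdot \frac{1}{8232783} = \frac{8464081}{8232783} \approx 1.0281$)
$\frac{j}{\left(-8952746\right) \frac{1}{-7241947}} = \frac{8464081}{8232783 \left(- \frac{8952746}{-7241947}\right)} = \frac{8464081}{8232783 \left(\left(-8952746\right) \left(- \frac{1}{7241947}\right)\right)} = \frac{8464081}{8232783 \cdot \frac{8952746}{7241947}} = \frac{8464081}{8232783} \cdot \frac{7241947}{8952746} = \frac{61296426005707}{73706015072118}$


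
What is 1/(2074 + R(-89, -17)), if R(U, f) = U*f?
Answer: 1/3587 ≈ 0.00027878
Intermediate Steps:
1/(2074 + R(-89, -17)) = 1/(2074 - 89*(-17)) = 1/(2074 + 1513) = 1/3587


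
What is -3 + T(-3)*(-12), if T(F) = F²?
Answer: -111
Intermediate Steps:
-3 + T(-3)*(-12) = -3 + (-3)²*(-12) = -3 + 9*(-12) = -3 - 108 = -111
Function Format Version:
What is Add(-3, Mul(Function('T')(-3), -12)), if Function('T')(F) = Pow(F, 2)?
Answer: -111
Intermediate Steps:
Add(-3, Mul(Function('T')(-3), -12)) = Add(-3, Mul(Pow(-3, 2), -12)) = Add(-3, Mul(9, -12)) = Add(-3, -108) = -111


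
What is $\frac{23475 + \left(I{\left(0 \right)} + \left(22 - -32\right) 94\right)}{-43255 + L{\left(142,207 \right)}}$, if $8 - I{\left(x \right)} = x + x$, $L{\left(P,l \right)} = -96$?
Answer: $- \frac{28559}{43351} \approx -0.65878$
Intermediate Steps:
$I{\left(x \right)} = 8 - 2 x$ ($I{\left(x \right)} = 8 - \left(x + x\right) = 8 - 2 x$)
$\frac{23475 + \left(I{\left(0 \right)} + \left(22 - -32\right) 94\right)}{-43255 + L{\left(142,207 \right)}} = \frac{23475 + \left(\left(8 - 0\right) + \left(22 - -32\right) 94\right)}{-43255 - 96} = \frac{23475 + \left(\left(8 + 0\right) + \left(22 + 32\right) 94\right)}{-43351} = \left(23475 + \left(8 + 54 \cdot 94\right)\right) \left(- \frac{1}{43351}\right) = \left(23475 + \left(8 + 5076\right)\right) \left(- \frac{1}{43351}\right) = \left(23475 + 5084\right) \left(- \frac{1}{43351}\right) = 28559 \left(- \frac{1}{43351}\right) = - \frac{28559}{43351}$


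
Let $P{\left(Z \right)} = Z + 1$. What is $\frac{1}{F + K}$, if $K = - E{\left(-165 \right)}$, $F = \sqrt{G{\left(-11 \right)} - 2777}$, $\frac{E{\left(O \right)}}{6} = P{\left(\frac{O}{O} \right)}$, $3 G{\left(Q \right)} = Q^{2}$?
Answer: $- \frac{18}{4321} - \frac{i \sqrt{24630}}{8642} \approx -0.0041657 - 0.01816 i$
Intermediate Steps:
$G{\left(Q \right)} = \frac{Q^{2}}{3}$
$P{\left(Z \right)} = 1 + Z$
$E{\left(O \right)} = 12$ ($E{\left(O \right)} = 6 \left(1 + \frac{O}{O}\right) = 6 \left(1 + 1\right) = 6 \cdot 2 = 12$)
$F = \frac{i \sqrt{24630}}{3}$ ($F = \sqrt{\frac{\left(-11\right)^{2}}{3} - 2777} = \sqrt{\frac{1}{3} \cdot 121 - 2777} = \sqrt{\frac{121}{3} - 2777} = \sqrt{- \frac{8210}{3}} = \frac{i \sqrt{24630}}{3} \approx 52.313 i$)
$K = -12$ ($K = \left(-1\right) 12 = -12$)
$\frac{1}{F + K} = \frac{1}{\frac{i \sqrt{24630}}{3} - 12} = \frac{1}{-12 + \frac{i \sqrt{24630}}{3}}$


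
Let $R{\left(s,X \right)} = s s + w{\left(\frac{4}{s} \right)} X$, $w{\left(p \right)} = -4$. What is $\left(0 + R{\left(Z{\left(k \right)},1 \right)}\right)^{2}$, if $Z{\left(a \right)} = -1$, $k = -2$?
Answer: $9$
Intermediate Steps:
$R{\left(s,X \right)} = s^{2} - 4 X$ ($R{\left(s,X \right)} = s s - 4 X = s^{2} - 4 X$)
$\left(0 + R{\left(Z{\left(k \right)},1 \right)}\right)^{2} = \left(0 + \left(\left(-1\right)^{2} - 4\right)\right)^{2} = \left(0 + \left(1 - 4\right)\right)^{2} = \left(0 - 3\right)^{2} = \left(-3\right)^{2} = 9$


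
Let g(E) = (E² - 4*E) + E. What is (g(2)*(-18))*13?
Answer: 468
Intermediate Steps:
g(E) = E² - 3*E
(g(2)*(-18))*13 = ((2*(-3 + 2))*(-18))*13 = ((2*(-1))*(-18))*13 = -2*(-18)*13 = 36*13 = 468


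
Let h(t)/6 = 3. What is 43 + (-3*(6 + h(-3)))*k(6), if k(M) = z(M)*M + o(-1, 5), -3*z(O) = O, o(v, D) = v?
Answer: 979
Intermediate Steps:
h(t) = 18 (h(t) = 6*3 = 18)
z(O) = -O/3
k(M) = -1 - M**2/3 (k(M) = (-M/3)*M - 1 = -M**2/3 - 1 = -1 - M**2/3)
43 + (-3*(6 + h(-3)))*k(6) = 43 + (-3*(6 + 18))*(-1 - 1/3*6**2) = 43 + (-3*24)*(-1 - 1/3*36) = 43 - 72*(-1 - 12) = 43 - 72*(-13) = 43 + 936 = 979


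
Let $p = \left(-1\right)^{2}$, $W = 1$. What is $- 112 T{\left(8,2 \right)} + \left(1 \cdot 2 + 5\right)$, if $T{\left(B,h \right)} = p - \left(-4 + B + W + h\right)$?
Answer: $679$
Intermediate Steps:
$p = 1$
$T{\left(B,h \right)} = 4 - B - h$ ($T{\left(B,h \right)} = 1 - \left(-3 + B + h\right) = 4 - B - h$)
$- 112 T{\left(8,2 \right)} + \left(1 \cdot 2 + 5\right) = - 112 \left(4 - 8 - 2\right) + \left(1 \cdot 2 + 5\right) = - 112 \left(4 - 8 - 2\right) + \left(2 + 5\right) = \left(-112\right) \left(-6\right) + 7 = 672 + 7 = 679$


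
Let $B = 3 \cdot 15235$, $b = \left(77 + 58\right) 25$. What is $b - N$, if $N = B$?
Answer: $-42330$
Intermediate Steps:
$b = 3375$ ($b = 135 \cdot 25 = 3375$)
$B = 45705$
$N = 45705$
$b - N = 3375 - 45705 = -42330$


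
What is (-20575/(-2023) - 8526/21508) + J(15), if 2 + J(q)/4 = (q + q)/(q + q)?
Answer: 125618133/21755342 ≈ 5.7741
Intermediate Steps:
J(q) = -4 (J(q) = -8 + 4*((q + q)/(q + q)) = -8 + 4*((2*q)/((2*q))) = -8 + 4*((2*q)*(1/(2*q))) = -8 + 4*1 = -8 + 4 = -4)
(-20575/(-2023) - 8526/21508) + J(15) = (-20575/(-2023) - 8526/21508) - 4 = (-20575*(-1/2023) - 8526*1/21508) - 4 = (20575/2023 - 4263/10754) - 4 = 212639501/21755342 - 4 = 125618133/21755342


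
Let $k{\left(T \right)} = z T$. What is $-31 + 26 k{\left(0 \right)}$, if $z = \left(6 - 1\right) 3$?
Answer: $-31$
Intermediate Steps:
$z = 15$ ($z = 5 \cdot 3 = 15$)
$k{\left(T \right)} = 15 T$
$-31 + 26 k{\left(0 \right)} = -31 + 26 \cdot 15 \cdot 0 = -31 + 26 \cdot 0 = -31 + 0 = -31$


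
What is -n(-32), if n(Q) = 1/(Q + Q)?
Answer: 1/64 ≈ 0.015625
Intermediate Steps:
n(Q) = 1/(2*Q)
-n(-32) = -1/(2*(-32)) = -(-1)/(2*32) = -1*(-1/64) = 1/64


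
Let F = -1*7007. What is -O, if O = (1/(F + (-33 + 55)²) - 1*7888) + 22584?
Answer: -95862007/6523 ≈ -14696.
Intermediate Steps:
F = -7007
O = 95862007/6523 (O = (1/(-7007 + (-33 + 55)²) - 1*7888) + 22584 = (1/(-7007 + 22²) - 7888) + 22584 = (1/(-7007 + 484) - 7888) + 22584 = (1/(-6523) - 7888) + 22584 = (-1/6523 - 7888) + 22584 = -51453425/6523 + 22584 = 95862007/6523 ≈ 14696.)
-O = -1*95862007/6523 = -95862007/6523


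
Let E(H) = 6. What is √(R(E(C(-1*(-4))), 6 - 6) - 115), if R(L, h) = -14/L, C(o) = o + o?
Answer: 4*I*√66/3 ≈ 10.832*I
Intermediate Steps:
C(o) = 2*o
√(R(E(C(-1*(-4))), 6 - 6) - 115) = √(-14/6 - 115) = √(-14*⅙ - 115) = √(-7/3 - 115) = √(-352/3) = 4*I*√66/3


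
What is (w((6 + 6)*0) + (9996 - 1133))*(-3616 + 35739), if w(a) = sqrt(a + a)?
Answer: 284706149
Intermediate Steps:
w(a) = sqrt(2)*sqrt(a) (w(a) = sqrt(2*a) = sqrt(2)*sqrt(a))
(w((6 + 6)*0) + (9996 - 1133))*(-3616 + 35739) = (sqrt(2)*sqrt((6 + 6)*0) + (9996 - 1133))*(-3616 + 35739) = (sqrt(2)*sqrt(12*0) + 8863)*32123 = (sqrt(2)*sqrt(0) + 8863)*32123 = (sqrt(2)*0 + 8863)*32123 = (0 + 8863)*32123 = 8863*32123 = 284706149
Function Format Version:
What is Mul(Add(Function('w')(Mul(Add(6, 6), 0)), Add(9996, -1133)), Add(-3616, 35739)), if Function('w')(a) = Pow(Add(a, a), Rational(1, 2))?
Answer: 284706149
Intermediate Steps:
Function('w')(a) = Mul(Pow(2, Rational(1, 2)), Pow(a, Rational(1, 2))) (Function('w')(a) = Pow(Mul(2, a), Rational(1, 2)) = Mul(Pow(2, Rational(1, 2)), Pow(a, Rational(1, 2))))
Mul(Add(Function('w')(Mul(Add(6, 6), 0)), Add(9996, -1133)), Add(-3616, 35739)) = Mul(Add(Mul(Pow(2, Rational(1, 2)), Pow(Mul(Add(6, 6), 0), Rational(1, 2))), Add(9996, -1133)), Add(-3616, 35739)) = Mul(Add(Mul(Pow(2, Rational(1, 2)), Pow(Mul(12, 0), Rational(1, 2))), 8863), 32123) = Mul(Add(Mul(Pow(2, Rational(1, 2)), Pow(0, Rational(1, 2))), 8863), 32123) = Mul(Add(Mul(Pow(2, Rational(1, 2)), 0), 8863), 32123) = Mul(Add(0, 8863), 32123) = Mul(8863, 32123) = 284706149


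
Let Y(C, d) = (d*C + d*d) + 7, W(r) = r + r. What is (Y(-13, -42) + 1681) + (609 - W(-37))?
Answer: 4681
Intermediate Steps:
W(r) = 2*r
Y(C, d) = 7 + d**2 + C*d (Y(C, d) = (C*d + d**2) + 7 = (d**2 + C*d) + 7 = 7 + d**2 + C*d)
(Y(-13, -42) + 1681) + (609 - W(-37)) = ((7 + (-42)**2 - 13*(-42)) + 1681) + (609 - 2*(-37)) = ((7 + 1764 + 546) + 1681) + (609 - 1*(-74)) = (2317 + 1681) + (609 + 74) = 3998 + 683 = 4681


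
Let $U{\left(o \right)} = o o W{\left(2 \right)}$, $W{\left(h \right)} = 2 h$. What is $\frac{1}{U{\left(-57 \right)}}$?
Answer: $\frac{1}{12996} \approx 7.6947 \cdot 10^{-5}$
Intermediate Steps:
$U{\left(o \right)} = 4 o^{2}$ ($U{\left(o \right)} = o o 2 \cdot 2 = o^{2} \cdot 4 = 4 o^{2}$)
$\frac{1}{U{\left(-57 \right)}} = \frac{1}{4 \left(-57\right)^{2}} = \frac{1}{4 \cdot 3249} = \frac{1}{12996}$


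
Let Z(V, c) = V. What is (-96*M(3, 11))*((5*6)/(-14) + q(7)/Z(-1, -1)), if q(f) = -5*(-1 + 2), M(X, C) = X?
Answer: -5760/7 ≈ -822.86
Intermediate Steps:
q(f) = -5 (q(f) = -5*1 = -5)
(-96*M(3, 11))*((5*6)/(-14) + q(7)/Z(-1, -1)) = (-96*3)*((5*6)/(-14) - 5/(-1)) = -288*(30*(-1/14) - 5*(-1)) = -288*(-15/7 + 5) = -288*20/7 = -5760/7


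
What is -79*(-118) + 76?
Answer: 9398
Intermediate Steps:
-79*(-118) + 76 = 9322 + 76 = 9398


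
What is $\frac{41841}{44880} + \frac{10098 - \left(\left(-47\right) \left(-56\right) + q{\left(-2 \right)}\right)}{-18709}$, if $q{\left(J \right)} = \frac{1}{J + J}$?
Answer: $\frac{149239323}{279886640} \approx 0.53321$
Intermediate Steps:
$q{\left(J \right)} = \frac{1}{2 J}$
$\frac{41841}{44880} + \frac{10098 - \left(\left(-47\right) \left(-56\right) + q{\left(-2 \right)}\right)}{-18709} = \frac{41841}{44880} + \frac{10098 - \left(\left(-47\right) \left(-56\right) + \frac{1}{2 \left(-2\right)}\right)}{-18709} = 41841 \cdot \frac{1}{44880} + \left(10098 - \left(2632 + \frac{1}{2} \left(- \frac{1}{2}\right)\right)\right) \left(- \frac{1}{18709}\right) = \frac{13947}{14960} + \left(10098 - \left(2632 - \frac{1}{4}\right)\right) \left(- \frac{1}{18709}\right) = \frac{13947}{14960} + \left(10098 - \frac{10527}{4}\right) \left(- \frac{1}{18709}\right) = \frac{13947}{14960} + \frac{29865}{4} \left(- \frac{1}{18709}\right) = \frac{13947}{14960} - \frac{29865}{74836} = \frac{149239323}{279886640}$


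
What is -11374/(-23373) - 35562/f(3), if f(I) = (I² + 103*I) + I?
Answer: -275846524/2500911 ≈ -110.30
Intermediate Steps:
f(I) = I² + 104*I
-11374/(-23373) - 35562/f(3) = -11374/(-23373) - 35562*1/(3*(104 + 3)) = -11374*(-1/23373) - 35562/(3*107) = 11374/23373 - 35562/321 = 11374/23373 - 35562*1/321 = 11374/23373 - 11854/107 = -275846524/2500911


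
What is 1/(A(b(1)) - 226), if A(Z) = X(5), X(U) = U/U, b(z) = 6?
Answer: -1/225 ≈ -0.0044444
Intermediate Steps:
X(U) = 1
A(Z) = 1
1/(A(b(1)) - 226) = 1/(1 - 226) = 1/(-225) = -1/225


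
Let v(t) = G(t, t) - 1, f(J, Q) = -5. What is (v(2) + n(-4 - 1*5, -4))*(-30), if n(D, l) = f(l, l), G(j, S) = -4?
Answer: 300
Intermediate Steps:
n(D, l) = -5
v(t) = -5 (v(t) = -4 - 1 = -5)
(v(2) + n(-4 - 1*5, -4))*(-30) = (-5 - 5)*(-30) = -10*(-30) = 300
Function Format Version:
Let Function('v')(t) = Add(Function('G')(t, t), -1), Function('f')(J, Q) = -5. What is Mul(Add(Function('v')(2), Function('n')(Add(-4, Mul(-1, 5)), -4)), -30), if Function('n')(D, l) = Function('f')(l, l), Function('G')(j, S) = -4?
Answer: 300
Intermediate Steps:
Function('n')(D, l) = -5
Function('v')(t) = -5 (Function('v')(t) = Add(-4, -1) = -5)
Mul(Add(Function('v')(2), Function('n')(Add(-4, Mul(-1, 5)), -4)), -30) = Mul(Add(-5, -5), -30) = Mul(-10, -30) = 300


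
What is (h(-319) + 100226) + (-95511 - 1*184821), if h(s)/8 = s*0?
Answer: -180106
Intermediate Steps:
h(s) = 0 (h(s) = 8*(s*0) = 8*0 = 0)
(h(-319) + 100226) + (-95511 - 1*184821) = (0 + 100226) + (-95511 - 1*184821) = 100226 + (-95511 - 184821) = 100226 - 280332 = -180106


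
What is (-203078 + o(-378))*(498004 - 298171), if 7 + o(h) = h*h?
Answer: -12030146433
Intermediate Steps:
o(h) = -7 + h² (o(h) = -7 + h*h = -7 + h²)
(-203078 + o(-378))*(498004 - 298171) = (-203078 + (-7 + (-378)²))*(498004 - 298171) = (-203078 + (-7 + 142884))*199833 = (-203078 + 142877)*199833 = -60201*199833 = -12030146433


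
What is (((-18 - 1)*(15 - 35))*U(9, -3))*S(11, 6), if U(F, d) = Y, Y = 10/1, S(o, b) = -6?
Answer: -22800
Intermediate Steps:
Y = 10 (Y = 10*1 = 10)
U(F, d) = 10
(((-18 - 1)*(15 - 35))*U(9, -3))*S(11, 6) = (((-18 - 1)*(15 - 35))*10)*(-6) = (-19*(-20)*10)*(-6) = (380*10)*(-6) = 3800*(-6) = -22800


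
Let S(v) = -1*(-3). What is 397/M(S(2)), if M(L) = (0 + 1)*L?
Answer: 397/3 ≈ 132.33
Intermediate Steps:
S(v) = 3
M(L) = L (M(L) = 1*L = L)
397/M(S(2)) = 397/3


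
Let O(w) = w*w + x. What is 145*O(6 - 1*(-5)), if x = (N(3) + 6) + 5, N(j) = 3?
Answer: 19575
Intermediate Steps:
x = 14 (x = (3 + 6) + 5 = 9 + 5 = 14)
O(w) = 14 + w² (O(w) = w*w + 14 = w² + 14 = 14 + w²)
145*O(6 - 1*(-5)) = 145*(14 + (6 - 1*(-5))²) = 145*(14 + (6 + 5)²) = 145*(14 + 11²) = 145*(14 + 121) = 145*135 = 19575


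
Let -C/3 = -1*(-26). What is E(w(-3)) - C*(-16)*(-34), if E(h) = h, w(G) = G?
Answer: 42429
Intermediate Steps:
C = -78 (C = -(-3)*(-26) = -3*26 = -78)
E(w(-3)) - C*(-16)*(-34) = -3 - (-78*(-16))*(-34) = -3 - 1248*(-34) = -3 - 1*(-42432) = -3 + 42432 = 42429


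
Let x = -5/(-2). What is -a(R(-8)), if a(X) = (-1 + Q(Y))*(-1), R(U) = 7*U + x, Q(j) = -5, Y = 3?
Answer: -6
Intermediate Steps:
x = 5/2 (x = -5*(-1/2) = 5/2 ≈ 2.5000)
R(U) = 5/2 + 7*U (R(U) = 7*U + 5/2 = 5/2 + 7*U)
a(X) = 6 (a(X) = (-1 - 5)*(-1) = -6*(-1) = 6)
-a(R(-8)) = -1*6 = -6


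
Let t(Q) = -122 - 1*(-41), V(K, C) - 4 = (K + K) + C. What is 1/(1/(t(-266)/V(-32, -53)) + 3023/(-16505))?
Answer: 1336905/1620202 ≈ 0.82515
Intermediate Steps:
V(K, C) = 4 + C + 2*K (V(K, C) = 4 + ((K + K) + C) = 4 + (2*K + C) = 4 + (C + 2*K) = 4 + C + 2*K)
t(Q) = -81 (t(Q) = -122 + 41 = -81)
1/(1/(t(-266)/V(-32, -53)) + 3023/(-16505)) = 1/(1/(-81/(4 - 53 + 2*(-32))) + 3023/(-16505)) = 1/(1/(-81/(4 - 53 - 64)) + 3023*(-1/16505)) = 1/(1/(-81/(-113)) - 3023/16505) = 1/(1/(-81*(-1/113)) - 3023/16505) = 1/(1/(81/113) - 3023/16505) = 1/(113/81 - 3023/16505) = 1/(1620202/1336905) = 1336905/1620202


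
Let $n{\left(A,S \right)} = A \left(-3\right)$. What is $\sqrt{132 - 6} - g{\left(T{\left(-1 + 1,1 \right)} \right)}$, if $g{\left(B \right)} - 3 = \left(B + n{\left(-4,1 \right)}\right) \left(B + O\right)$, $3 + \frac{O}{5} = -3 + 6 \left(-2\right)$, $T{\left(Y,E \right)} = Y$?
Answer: $1077 + 3 \sqrt{14} \approx 1088.2$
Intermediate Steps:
$n{\left(A,S \right)} = - 3 A$
$O = -90$ ($O = -15 + 5 \left(-3 + 6 \left(-2\right)\right) = -15 + 5 \left(-3 - 12\right) = -15 + 5 \left(-15\right) = -15 - 75 = -90$)
$g{\left(B \right)} = 3 + \left(-90 + B\right) \left(12 + B\right)$ ($g{\left(B \right)} = 3 + \left(B - -12\right) \left(B - 90\right) = 3 + \left(B + 12\right) \left(-90 + B\right) = 3 + \left(12 + B\right) \left(-90 + B\right) = 3 + \left(-90 + B\right) \left(12 + B\right)$)
$\sqrt{132 - 6} - g{\left(T{\left(-1 + 1,1 \right)} \right)} = \sqrt{132 - 6} - \left(-1077 + \left(-1 + 1\right)^{2} - 78 \left(-1 + 1\right)\right) = \sqrt{126} - \left(-1077 + 0^{2} - 0\right) = 3 \sqrt{14} - \left(-1077 + 0 + 0\right) = 3 \sqrt{14} - -1077 = 3 \sqrt{14} + 1077 = 1077 + 3 \sqrt{14}$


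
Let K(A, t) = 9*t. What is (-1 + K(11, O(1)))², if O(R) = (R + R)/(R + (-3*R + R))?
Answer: 361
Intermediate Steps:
O(R) = -2 (O(R) = (2*R)/(R - 2*R) = (2*R)/((-R)) = (2*R)*(-1/R) = -2)
(-1 + K(11, O(1)))² = (-1 + 9*(-2))² = (-1 - 18)² = (-19)² = 361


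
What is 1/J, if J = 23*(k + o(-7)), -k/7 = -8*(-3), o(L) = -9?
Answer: -1/4071 ≈ -0.00024564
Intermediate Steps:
k = -168 (k = -(-56)*(-3) = -7*24 = -168)
J = -4071 (J = 23*(-168 - 9) = 23*(-177) = -4071)
1/J = 1/(-4071) = -1/4071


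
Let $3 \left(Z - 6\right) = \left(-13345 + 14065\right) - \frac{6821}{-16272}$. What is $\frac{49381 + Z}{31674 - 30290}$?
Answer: $\frac{2422598453}{67561344} \approx 35.858$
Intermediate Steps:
$Z = \frac{12015557}{48816}$ ($Z = 6 + \frac{\left(-13345 + 14065\right) - \frac{6821}{-16272}}{3} = 6 + \frac{720 - - \frac{6821}{16272}}{3} = 6 + \frac{720 + \frac{6821}{16272}}{3} = 6 + \frac{1}{3} \cdot \frac{11722661}{16272} = 6 + \frac{11722661}{48816} = \frac{12015557}{48816} \approx 246.14$)
$\frac{49381 + Z}{31674 - 30290} = \frac{49381 + \frac{12015557}{48816}}{31674 - 30290} = \frac{2422598453}{48816 \cdot 1384} = \frac{2422598453}{48816} \cdot \frac{1}{1384} = \frac{2422598453}{67561344}$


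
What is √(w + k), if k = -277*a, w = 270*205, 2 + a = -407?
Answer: √168643 ≈ 410.66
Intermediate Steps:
a = -409 (a = -2 - 407 = -409)
w = 55350
k = 113293 (k = -277*(-409) = 113293)
√(w + k) = √(55350 + 113293) = √168643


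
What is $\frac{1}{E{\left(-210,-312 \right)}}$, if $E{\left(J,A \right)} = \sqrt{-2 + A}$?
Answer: $- \frac{i \sqrt{314}}{314} \approx - 0.056433 i$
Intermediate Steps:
$\frac{1}{E{\left(-210,-312 \right)}} = \frac{1}{\sqrt{-2 - 312}} = \frac{1}{\sqrt{-314}} = \frac{1}{i \sqrt{314}} = - \frac{i \sqrt{314}}{314}$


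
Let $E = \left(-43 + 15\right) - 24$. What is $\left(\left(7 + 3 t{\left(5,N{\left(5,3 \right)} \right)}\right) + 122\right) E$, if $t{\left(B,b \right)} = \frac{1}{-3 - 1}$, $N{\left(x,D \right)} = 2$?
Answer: $-6669$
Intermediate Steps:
$E = -52$ ($E = -28 - 24 = -52$)
$t{\left(B,b \right)} = - \frac{1}{4}$ ($t{\left(B,b \right)} = \frac{1}{-4} = - \frac{1}{4}$)
$\left(\left(7 + 3 t{\left(5,N{\left(5,3 \right)} \right)}\right) + 122\right) E = \left(\left(7 + 3 \left(- \frac{1}{4}\right)\right) + 122\right) \left(-52\right) = \left(\left(7 - \frac{3}{4}\right) + 122\right) \left(-52\right) = \left(\frac{25}{4} + 122\right) \left(-52\right) = \frac{513}{4} \left(-52\right) = -6669$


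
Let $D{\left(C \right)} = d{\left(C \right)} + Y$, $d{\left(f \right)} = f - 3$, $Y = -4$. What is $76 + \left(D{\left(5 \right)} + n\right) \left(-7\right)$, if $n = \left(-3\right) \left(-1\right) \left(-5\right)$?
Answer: $195$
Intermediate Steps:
$d{\left(f \right)} = -3 + f$ ($d{\left(f \right)} = f - 3 = -3 + f$)
$n = -15$ ($n = 3 \left(-5\right) = -15$)
$D{\left(C \right)} = -7 + C$ ($D{\left(C \right)} = \left(-3 + C\right) - 4 = -7 + C$)
$76 + \left(D{\left(5 \right)} + n\right) \left(-7\right) = 76 + \left(\left(-7 + 5\right) - 15\right) \left(-7\right) = 76 + \left(-2 - 15\right) \left(-7\right) = 76 - -119 = 76 + 119 = 195$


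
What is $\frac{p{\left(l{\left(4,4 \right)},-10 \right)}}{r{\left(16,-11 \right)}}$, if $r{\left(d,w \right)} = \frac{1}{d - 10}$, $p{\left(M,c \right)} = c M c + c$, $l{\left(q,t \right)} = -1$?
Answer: $-660$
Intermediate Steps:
$p{\left(M,c \right)} = c + M c^{2}$ ($p{\left(M,c \right)} = M c c + c = M c^{2} + c = c + M c^{2}$)
$r{\left(d,w \right)} = \frac{1}{-10 + d}$
$\frac{p{\left(l{\left(4,4 \right)},-10 \right)}}{r{\left(16,-11 \right)}} = \frac{\left(-10\right) \left(1 - -10\right)}{\frac{1}{-10 + 16}} = \frac{\left(-10\right) \left(1 + 10\right)}{\frac{1}{6}} = \left(-10\right) 11 \frac{1}{\frac{1}{6}} = \left(-110\right) 6 = -660$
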